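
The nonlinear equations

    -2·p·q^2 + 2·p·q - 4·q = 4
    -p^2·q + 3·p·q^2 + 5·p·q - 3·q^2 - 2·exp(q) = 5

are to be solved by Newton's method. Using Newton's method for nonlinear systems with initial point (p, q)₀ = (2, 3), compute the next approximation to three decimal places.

At (2, 3): F = (-40.000, -0.17107).
Jacobian J = [[-2·q^2 + 2·q, -4·p·q + 2·p - 4], [-2·p·q + 3·q^2 + 5·q, -p^2 + 6·p·q + 5·p - 6·q - 2·exp(q)]].
At the point, J = [[-12.000, -24.000], [30.000, -16.17107]] (det J = 914.05289).
Solving J·Δ = −F gives Δ = (-0.703, -1.315).
Then the next iterate is (p, q)₁ = (1.297, 1.685).

(1.297, 1.685)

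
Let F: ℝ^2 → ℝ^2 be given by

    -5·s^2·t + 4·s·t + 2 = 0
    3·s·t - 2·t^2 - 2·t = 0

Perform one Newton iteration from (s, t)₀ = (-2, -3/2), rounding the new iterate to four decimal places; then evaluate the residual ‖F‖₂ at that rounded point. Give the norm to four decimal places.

12.5926

At (-2, -3/2): F = (44.0000, 7.5000).
Jacobian J = [[-10·s·t + 4·t, -5·s^2 + 4·s], [3·t, 3·s - 4·t - 2]].
At the point, J = [[-36.0000, -28.0000], [-4.5000, -2.0000]] (det J = -54.0000).
Solving J·Δ = −F gives Δ = (2.2593, -1.3333).
Then the next iterate is (s, t)₁ = (0.2593, -2.8333).
Re-evaluating at (0.2593, -2.8333): F = (0.013807, -12.592602), so ‖F‖₂ = 12.5926.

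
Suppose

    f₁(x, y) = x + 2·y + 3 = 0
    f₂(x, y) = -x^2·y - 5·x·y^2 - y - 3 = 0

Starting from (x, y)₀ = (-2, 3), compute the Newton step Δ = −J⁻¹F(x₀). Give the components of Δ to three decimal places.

(-1.992, -2.504)

At (-2, 3): F = (7.000, 72.000).
Jacobian J = [[1, 2], [-2·x·y - 5·y^2, -x^2 - 10·x·y - 1]].
At the point, J = [[1.000, 2.000], [-33.000, 55.000]] (det J = 121.000).
Solving J·Δ = −F gives Δ = (-1.992, -2.504).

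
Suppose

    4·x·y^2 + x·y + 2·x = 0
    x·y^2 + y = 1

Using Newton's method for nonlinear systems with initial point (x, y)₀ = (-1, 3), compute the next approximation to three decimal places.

(-2.500, -1.100)

At (-1, 3): F = (-41.000, -7.000).
Jacobian J = [[4·y^2 + y + 2, 8·x·y + x], [y^2, 2·x·y + 1]].
At the point, J = [[41.000, -25.000], [9.000, -5.000]] (det J = 20.000).
Solving J·Δ = −F gives Δ = (-1.500, -4.100).
Then the next iterate is (x, y)₁ = (-2.500, -1.100).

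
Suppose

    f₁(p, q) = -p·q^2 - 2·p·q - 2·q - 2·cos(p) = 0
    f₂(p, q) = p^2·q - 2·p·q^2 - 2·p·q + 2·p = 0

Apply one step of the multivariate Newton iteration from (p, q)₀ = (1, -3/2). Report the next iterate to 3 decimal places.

At (1, -3/2): F = (2.66940, -1.000).
Jacobian J = [[-q^2 - 2·q + 2·sin(p), -2·p·q - 2·p - 2], [2·p·q - 2·q^2 - 2·q + 2, p^2 - 4·p·q - 2·p]].
At the point, J = [[2.43294, -1.000], [-2.500, 5.000]] (det J = 9.66471).
Solving J·Δ = −F gives Δ = (-1.278, -0.439).
Then the next iterate is (p, q)₁ = (-0.278, -1.939).

(-0.278, -1.939)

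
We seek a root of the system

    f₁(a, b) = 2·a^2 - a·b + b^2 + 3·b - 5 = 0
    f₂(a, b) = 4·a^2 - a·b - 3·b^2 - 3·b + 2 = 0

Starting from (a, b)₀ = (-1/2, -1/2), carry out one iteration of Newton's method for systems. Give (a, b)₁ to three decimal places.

At (-1/2, -1/2): F = (-6.000, 3.500).
Jacobian J = [[4·a - b, -a + 2·b + 3], [8·a - b, -a - 6·b - 3]].
At the point, J = [[-1.500, 2.500], [-3.500, 0.500]] (det J = 8.000).
Solving J·Δ = −F gives Δ = (1.469, 3.281).
Then the next iterate is (a, b)₁ = (0.969, 2.781).

(0.969, 2.781)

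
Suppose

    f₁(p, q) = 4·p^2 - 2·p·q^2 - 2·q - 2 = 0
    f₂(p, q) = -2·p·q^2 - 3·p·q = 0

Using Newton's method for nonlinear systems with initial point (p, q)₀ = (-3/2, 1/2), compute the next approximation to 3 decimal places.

At (-3/2, 1/2): F = (6.750, 3.000).
Jacobian J = [[8·p - 2·q^2, -4·p·q - 2], [-2·q^2 - 3·q, -4·p·q - 3·p]].
At the point, J = [[-12.500, 1.000], [-2.000, 7.500]] (det J = -91.750).
Solving J·Δ = −F gives Δ = (0.519, -0.262).
Then the next iterate is (p, q)₁ = (-0.981, 0.238).

(-0.981, 0.238)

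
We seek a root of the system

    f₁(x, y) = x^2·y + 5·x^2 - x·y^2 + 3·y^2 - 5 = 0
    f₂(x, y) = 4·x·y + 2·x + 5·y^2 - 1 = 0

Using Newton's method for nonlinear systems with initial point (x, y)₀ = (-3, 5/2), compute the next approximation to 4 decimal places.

(-1.6562, 1.7018)

At (-3, 5/2): F = (100.0000, -5.7500).
Jacobian J = [[2·x·y + 10·x - y^2, x^2 - 2·x·y + 6·y], [4·y + 2, 4·x + 10·y]].
At the point, J = [[-51.2500, 39.0000], [12.0000, 13.0000]] (det J = -1134.2500).
Solving J·Δ = −F gives Δ = (1.3438, -0.7982).
Then the next iterate is (x, y)₁ = (-1.6562, 1.7018).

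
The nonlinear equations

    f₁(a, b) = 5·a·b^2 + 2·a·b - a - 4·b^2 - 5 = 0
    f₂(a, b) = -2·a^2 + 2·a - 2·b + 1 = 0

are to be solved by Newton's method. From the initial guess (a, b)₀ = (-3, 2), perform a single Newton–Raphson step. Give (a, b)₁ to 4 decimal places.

(-1.1543, 1.4201)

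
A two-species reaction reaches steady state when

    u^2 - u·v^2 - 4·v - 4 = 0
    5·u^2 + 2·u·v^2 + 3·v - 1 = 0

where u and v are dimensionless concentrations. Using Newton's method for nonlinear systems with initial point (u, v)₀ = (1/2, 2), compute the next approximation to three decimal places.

(1.110, -0.596)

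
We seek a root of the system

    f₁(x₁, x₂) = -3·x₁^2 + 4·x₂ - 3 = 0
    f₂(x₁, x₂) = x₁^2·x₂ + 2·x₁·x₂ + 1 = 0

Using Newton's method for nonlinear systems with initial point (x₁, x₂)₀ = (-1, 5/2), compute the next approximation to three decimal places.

At (-1, 5/2): F = (4.000, -1.500).
Jacobian J = [[-6·x₁, 4], [2·x₁·x₂ + 2·x₂, x₁^2 + 2·x₁]].
At the point, J = [[6.000, 4.000], [0.000, -1.000]] (det J = -6.000).
Solving J·Δ = −F gives Δ = (0.333, -1.500).
Then the next iterate is (x₁, x₂)₁ = (-0.667, 1.000).

(-0.667, 1.000)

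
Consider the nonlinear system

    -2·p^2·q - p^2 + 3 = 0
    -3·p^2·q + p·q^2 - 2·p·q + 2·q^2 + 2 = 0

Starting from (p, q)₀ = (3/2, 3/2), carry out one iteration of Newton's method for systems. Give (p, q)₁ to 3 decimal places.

At (3/2, 3/2): F = (-6.000, -4.750).
Jacobian J = [[-4·p·q - 2·p, -2·p^2], [-6·p·q + q^2 - 2·q, -3·p^2 + 2·p·q - 2·p + 4·q]].
At the point, J = [[-12.000, -4.500], [-14.250, 0.750]] (det J = -73.125).
Solving J·Δ = −F gives Δ = (-0.354, -0.390).
Then the next iterate is (p, q)₁ = (1.146, 1.110).

(1.146, 1.110)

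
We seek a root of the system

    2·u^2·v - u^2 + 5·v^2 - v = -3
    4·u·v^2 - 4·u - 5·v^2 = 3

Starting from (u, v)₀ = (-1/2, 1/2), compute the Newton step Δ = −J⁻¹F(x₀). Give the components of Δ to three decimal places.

(1.028, -0.833)

At (-1/2, 1/2): F = (3.750, -2.750).
Jacobian J = [[4·u·v - 2·u, 2·u^2 + 10·v - 1], [4·v^2 - 4, 8·u·v - 10·v]].
At the point, J = [[0.000, 4.500], [-3.000, -7.000]] (det J = 13.500).
Solving J·Δ = −F gives Δ = (1.028, -0.833).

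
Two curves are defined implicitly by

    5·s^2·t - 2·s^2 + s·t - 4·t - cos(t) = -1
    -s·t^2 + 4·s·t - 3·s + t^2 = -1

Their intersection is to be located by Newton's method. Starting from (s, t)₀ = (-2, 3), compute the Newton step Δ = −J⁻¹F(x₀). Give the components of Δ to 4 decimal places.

At (-2, 3): F = (35.989992, 10.0000).
Jacobian J = [[10·s·t - 4·s + t, 5·s^2 + s + sin(t) - 4], [-t^2 + 4·t - 3, -2·s·t + 4·s + 2·t]].
At the point, J = [[-49.0000, 14.141120], [0.0000, 10.0000]] (det J = -490.0000).
Solving J·Δ = −F gives Δ = (0.4459, -1.0000).

(0.4459, -1.0000)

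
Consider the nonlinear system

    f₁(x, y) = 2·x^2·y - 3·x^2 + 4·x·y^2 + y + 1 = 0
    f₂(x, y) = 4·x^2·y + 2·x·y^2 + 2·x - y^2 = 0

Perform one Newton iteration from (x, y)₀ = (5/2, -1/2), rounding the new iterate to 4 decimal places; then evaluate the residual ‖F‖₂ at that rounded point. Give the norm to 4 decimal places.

At (5/2, -1/2): F = (-22.0000, -6.5000).
Jacobian J = [[4·x·y - 6·x + 4·y^2, 2·x^2 + 8·x·y + 1], [8·x·y + 2·y^2 + 2, 4·x^2 + 4·x·y - 2·y]].
At the point, J = [[-19.0000, 3.5000], [-7.5000, 21.0000]] (det J = -372.7500).
Solving J·Δ = −F gives Δ = (-1.1784, -0.1113).
Then the next iterate is (x, y)₁ = (1.3216, -0.6113).
Re-evaluating at (1.3216, -0.6113): F = (-5.011143, -1.013608), so ‖F‖₂ = 5.1126.

5.1126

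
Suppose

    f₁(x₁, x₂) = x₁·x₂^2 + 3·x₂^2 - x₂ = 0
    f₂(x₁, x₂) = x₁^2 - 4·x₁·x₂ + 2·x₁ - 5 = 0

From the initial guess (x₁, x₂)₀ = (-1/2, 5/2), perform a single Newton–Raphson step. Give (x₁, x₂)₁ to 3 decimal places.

(-0.801, 1.522)

At (-1/2, 5/2): F = (13.125, -0.750).
Jacobian J = [[x₂^2, 2·x₁·x₂ + 6·x₂ - 1], [2·x₁ - 4·x₂ + 2, -4·x₁]].
At the point, J = [[6.250, 11.500], [-9.000, 2.000]] (det J = 116.000).
Solving J·Δ = −F gives Δ = (-0.301, -0.978).
Then the next iterate is (x₁, x₂)₁ = (-0.801, 1.522).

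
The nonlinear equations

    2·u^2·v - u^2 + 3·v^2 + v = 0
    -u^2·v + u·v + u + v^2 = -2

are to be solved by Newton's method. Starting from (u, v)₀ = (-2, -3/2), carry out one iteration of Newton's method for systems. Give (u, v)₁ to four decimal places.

(-1.3281, -0.7352)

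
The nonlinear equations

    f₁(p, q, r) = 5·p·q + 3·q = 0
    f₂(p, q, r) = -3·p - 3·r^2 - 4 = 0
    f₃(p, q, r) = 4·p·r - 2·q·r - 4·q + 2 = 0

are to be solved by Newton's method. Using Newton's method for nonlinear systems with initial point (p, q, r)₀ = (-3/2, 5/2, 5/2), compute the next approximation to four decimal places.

At (-3/2, 5/2, 5/2): F = (-11.2500, -18.2500, -35.5000).
Jacobian J = [[5·q, 5·p + 3, 0], [-3, 0, -6·r], [4·r, -2·r - 4, 4·p - 2·q]].
At the point, J = [[12.5000, -4.5000, 0.0000], [-3.0000, 0.0000, -15.0000], [10.0000, -9.0000, -11.0000]] (det J = -864.0000).
Solving J·Δ = −F gives Δ = (0.0299, -2.4168, -1.2227).
Then the next iterate is (p, q, r)₁ = (-1.4701, 0.0832, 1.2773).

(-1.4701, 0.0832, 1.2773)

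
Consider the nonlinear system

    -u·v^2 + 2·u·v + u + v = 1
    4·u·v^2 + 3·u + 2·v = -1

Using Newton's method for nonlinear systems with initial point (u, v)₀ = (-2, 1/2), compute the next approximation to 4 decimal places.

At (-2, 1/2): F = (-4.0000, -6.0000).
Jacobian J = [[-v^2 + 2·v + 1, -2·u·v + 2·u + 1], [4·v^2 + 3, 8·u·v + 2]].
At the point, J = [[1.7500, -1.0000], [4.0000, -6.0000]] (det J = -6.5000).
Solving J·Δ = −F gives Δ = (2.7692, 0.8462).
Then the next iterate is (u, v)₁ = (0.7692, 1.3462).

(0.7692, 1.3462)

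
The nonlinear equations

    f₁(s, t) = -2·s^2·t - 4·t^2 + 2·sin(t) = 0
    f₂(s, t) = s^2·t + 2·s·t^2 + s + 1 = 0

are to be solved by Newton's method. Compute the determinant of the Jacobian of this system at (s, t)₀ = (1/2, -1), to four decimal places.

J = [[-4·s·t, -2·s^2 - 8·t + 2·cos(t)], [2·s·t + 2·t^2 + 1, s^2 + 4·s·t]].
At the point, J = [[2.0000, 8.580605], [2.0000, -1.7500]].
det J = -20.6612.

-20.6612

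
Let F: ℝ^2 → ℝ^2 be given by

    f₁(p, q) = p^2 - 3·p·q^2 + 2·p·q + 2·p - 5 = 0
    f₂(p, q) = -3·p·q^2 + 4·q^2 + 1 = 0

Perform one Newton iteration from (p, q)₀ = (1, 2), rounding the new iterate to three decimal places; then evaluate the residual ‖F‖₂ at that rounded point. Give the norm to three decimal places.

3.167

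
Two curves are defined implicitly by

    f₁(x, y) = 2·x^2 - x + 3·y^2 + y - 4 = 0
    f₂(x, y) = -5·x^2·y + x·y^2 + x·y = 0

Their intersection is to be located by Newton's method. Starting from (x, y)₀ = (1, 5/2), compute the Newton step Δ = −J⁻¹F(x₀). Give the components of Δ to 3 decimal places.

(-0.298, -1.085)

At (1, 5/2): F = (18.250, -3.750).
Jacobian J = [[4·x - 1, 6·y + 1], [-10·x·y + y^2 + y, -5·x^2 + 2·x·y + x]].
At the point, J = [[3.000, 16.000], [-16.250, 1.000]] (det J = 263.000).
Solving J·Δ = −F gives Δ = (-0.298, -1.085).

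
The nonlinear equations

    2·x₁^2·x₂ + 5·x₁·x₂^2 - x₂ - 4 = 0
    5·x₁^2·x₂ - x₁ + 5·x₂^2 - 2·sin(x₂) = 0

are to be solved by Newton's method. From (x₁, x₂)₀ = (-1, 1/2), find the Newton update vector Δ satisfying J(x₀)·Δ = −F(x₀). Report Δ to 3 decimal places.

At (-1, 1/2): F = (-4.750, 3.79115).
Jacobian J = [[4·x₁·x₂ + 5·x₂^2, 2·x₁^2 + 10·x₁·x₂ - 1], [10·x₁·x₂ - 1, 5·x₁^2 + 10·x₂ - 2·cos(x₂)]].
At the point, J = [[-0.750, -4.000], [-6.000, 8.24483]] (det J = -30.18363).
Solving J·Δ = −F gives Δ = (-0.795, -1.038).

(-0.795, -1.038)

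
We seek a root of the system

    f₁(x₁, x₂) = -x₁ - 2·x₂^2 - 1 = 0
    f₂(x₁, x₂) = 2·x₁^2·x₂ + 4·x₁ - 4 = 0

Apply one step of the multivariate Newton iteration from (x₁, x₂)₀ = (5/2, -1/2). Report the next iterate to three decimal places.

(-2.214, -0.857)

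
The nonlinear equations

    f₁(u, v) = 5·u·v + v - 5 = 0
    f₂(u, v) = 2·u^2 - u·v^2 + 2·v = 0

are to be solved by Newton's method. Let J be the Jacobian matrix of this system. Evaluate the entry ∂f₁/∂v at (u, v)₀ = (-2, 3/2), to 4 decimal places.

-9.0000

∂f₁/∂v = 5·u + 1.
At (-2, 3/2) this is -9.0000.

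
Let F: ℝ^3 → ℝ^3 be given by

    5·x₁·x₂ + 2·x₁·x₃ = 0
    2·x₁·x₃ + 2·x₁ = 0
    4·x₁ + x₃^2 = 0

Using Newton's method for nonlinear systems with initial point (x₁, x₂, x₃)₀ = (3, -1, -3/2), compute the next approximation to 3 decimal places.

(-0.643, -1.300, -1.607)

At (3, -1, -3/2): F = (-24.000, -3.000, 14.250).
Jacobian J = [[5·x₂ + 2·x₃, 5·x₁, 2·x₁], [2·x₃ + 2, 0, 2·x₁], [4, 0, 2·x₃]].
At the point, J = [[-8.000, 15.000, 6.000], [-1.000, 0.000, 6.000], [4.000, 0.000, -3.000]] (det J = 315.000).
Solving J·Δ = −F gives Δ = (-3.643, -0.300, -0.107).
Then the next iterate is (x₁, x₂, x₃)₁ = (-0.643, -1.300, -1.607).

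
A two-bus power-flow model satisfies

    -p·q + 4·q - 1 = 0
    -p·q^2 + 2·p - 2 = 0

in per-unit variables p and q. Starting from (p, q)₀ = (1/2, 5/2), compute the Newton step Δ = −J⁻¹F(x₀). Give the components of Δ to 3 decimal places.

(0.234, -2.047)

At (1/2, 5/2): F = (7.750, -4.125).
Jacobian J = [[-q, -p + 4], [-q^2 + 2, -2·p·q]].
At the point, J = [[-2.500, 3.500], [-4.250, -2.500]] (det J = 21.125).
Solving J·Δ = −F gives Δ = (0.234, -2.047).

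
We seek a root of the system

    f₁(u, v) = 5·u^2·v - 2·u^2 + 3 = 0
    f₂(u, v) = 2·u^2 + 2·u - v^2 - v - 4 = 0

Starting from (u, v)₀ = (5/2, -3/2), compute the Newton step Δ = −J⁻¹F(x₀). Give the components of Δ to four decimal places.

At (5/2, -3/2): F = (-56.3750, 12.7500).
Jacobian J = [[10·u·v - 4·u, 5·u^2], [4·u + 2, -2·v - 1]].
At the point, J = [[-47.5000, 31.2500], [12.0000, 2.0000]] (det J = -470.0000).
Solving J·Δ = −F gives Δ = (-1.0876, 0.1508).

(-1.0876, 0.1508)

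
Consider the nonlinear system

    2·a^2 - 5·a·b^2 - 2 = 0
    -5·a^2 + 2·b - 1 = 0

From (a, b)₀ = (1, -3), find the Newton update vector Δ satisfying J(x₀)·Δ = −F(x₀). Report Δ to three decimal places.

(-1.239, -0.193)

At (1, -3): F = (-45.000, -12.000).
Jacobian J = [[4·a - 5·b^2, -10·a·b], [-10·a, 2]].
At the point, J = [[-41.000, 30.000], [-10.000, 2.000]] (det J = 218.000).
Solving J·Δ = −F gives Δ = (-1.239, -0.193).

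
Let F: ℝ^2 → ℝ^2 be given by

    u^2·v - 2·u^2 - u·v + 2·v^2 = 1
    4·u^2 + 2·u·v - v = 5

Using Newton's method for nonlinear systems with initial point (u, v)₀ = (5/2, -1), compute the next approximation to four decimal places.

(1.3932, -0.0194)

At (5/2, -1): F = (-15.2500, 16.0000).
Jacobian J = [[2·u·v - 4·u - v, u^2 - u + 4·v], [8·u + 2·v, 2·u - 1]].
At the point, J = [[-14.0000, -0.2500], [18.0000, 4.0000]] (det J = -51.5000).
Solving J·Δ = −F gives Δ = (-1.1068, 0.9806).
Then the next iterate is (u, v)₁ = (1.3932, -0.0194).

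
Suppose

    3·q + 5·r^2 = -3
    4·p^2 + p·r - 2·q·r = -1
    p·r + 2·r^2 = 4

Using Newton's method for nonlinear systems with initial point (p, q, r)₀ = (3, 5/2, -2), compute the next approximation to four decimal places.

At (3, 5/2, -2): F = (30.5000, 41.0000, -2.0000).
Jacobian J = [[0, 3, 10·r], [8·p + r, -2·r, p - 2·q], [r, 0, p + 4·r]].
At the point, J = [[0.0000, 3.0000, -20.0000], [22.0000, 4.0000, -2.0000], [-2.0000, 0.0000, -5.0000]] (det J = 182.0000).
Solving J·Δ = −F gives Δ = (0.7857, -14.9286, -0.7143).
Then the next iterate is (p, q, r)₁ = (3.7857, -12.4286, -2.7143).

(3.7857, -12.4286, -2.7143)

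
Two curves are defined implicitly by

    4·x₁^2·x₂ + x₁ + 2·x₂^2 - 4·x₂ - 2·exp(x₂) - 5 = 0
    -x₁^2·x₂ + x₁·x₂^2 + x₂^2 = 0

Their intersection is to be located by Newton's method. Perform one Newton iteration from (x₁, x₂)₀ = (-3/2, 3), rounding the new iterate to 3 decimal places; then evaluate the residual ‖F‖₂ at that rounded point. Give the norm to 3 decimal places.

10.001

At (-3/2, 3): F = (-13.67107, -11.250).
Jacobian J = [[8·x₁·x₂ + 1, 4·x₁^2 + 4·x₂ - 2·exp(x₂) - 4], [-2·x₁·x₂ + x₂^2, -x₁^2 + 2·x₁·x₂ + 2·x₂]].
At the point, J = [[-35.000, -23.17107], [18.000, -5.250]] (det J = 600.82933).
Solving J·Δ = −F gives Δ = (0.314, -1.065).
Then the next iterate is (x₁, x₂)₁ = (-1.186, 1.935).
Re-evaluating at (-1.186, 1.935): F = (-9.39859, -3.41819), so ‖F‖₂ = 10.001.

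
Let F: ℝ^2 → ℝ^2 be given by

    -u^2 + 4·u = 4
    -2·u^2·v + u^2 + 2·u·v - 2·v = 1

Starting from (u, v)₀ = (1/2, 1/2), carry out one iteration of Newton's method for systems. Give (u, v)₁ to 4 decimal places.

At (1/2, 1/2): F = (-2.2500, -1.5000).
Jacobian J = [[-2·u + 4, 0], [-4·u·v + 2·u + 2·v, -2·u^2 + 2·u - 2]].
At the point, J = [[3.0000, 0.0000], [1.0000, -1.5000]] (det J = -4.5000).
Solving J·Δ = −F gives Δ = (0.7500, -0.5000).
Then the next iterate is (u, v)₁ = (1.2500, 0.0000).

(1.2500, 0.0000)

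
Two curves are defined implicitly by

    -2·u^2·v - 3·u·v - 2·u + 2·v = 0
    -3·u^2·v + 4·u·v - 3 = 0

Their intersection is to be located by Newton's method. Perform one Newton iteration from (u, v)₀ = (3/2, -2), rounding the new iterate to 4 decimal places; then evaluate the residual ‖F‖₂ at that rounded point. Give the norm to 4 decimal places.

At (3/2, -2): F = (11.0000, -1.5000).
Jacobian J = [[-4·u·v - 3·v - 2, -2·u^2 - 3·u + 2], [-6·u·v + 4·v, -3·u^2 + 4·u]].
At the point, J = [[16.0000, -7.0000], [10.0000, -0.7500]] (det J = 58.0000).
Solving J·Δ = −F gives Δ = (0.3233, 2.3103).
Then the next iterate is (u, v)₁ = (1.8233, 0.3103).
Re-evaluating at (1.8233, 0.3103): F = (-6.786447, -3.831625), so ‖F‖₂ = 7.7934.

7.7934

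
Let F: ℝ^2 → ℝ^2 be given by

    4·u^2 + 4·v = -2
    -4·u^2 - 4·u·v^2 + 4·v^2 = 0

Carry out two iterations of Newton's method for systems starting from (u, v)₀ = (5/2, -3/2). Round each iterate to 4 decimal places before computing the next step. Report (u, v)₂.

At (5/2, -3/2): F = (21.0000, -38.5000).
Jacobian J = [[8·u, 4], [-8·u - 4·v^2, -8·u·v + 8·v]].
At the point, J = [[20.0000, 4.0000], [-29.0000, 18.0000]] (det J = 476.0000).
Solving J·Δ = −F gives Δ = (-1.1176, 0.3382).
Then the next iterate is (u, v)₁ = (1.3824, -1.1618).
Round to (1.3824, -1.1618) and repeat: F = (4.996919, -9.708741), J = [[11.0592, 4.0000], [-16.458317, 3.554179]].
Δ = (-0.5383, 0.2390), so (u, v)₂ = (0.8441, -0.9228).

(0.8441, -0.9228)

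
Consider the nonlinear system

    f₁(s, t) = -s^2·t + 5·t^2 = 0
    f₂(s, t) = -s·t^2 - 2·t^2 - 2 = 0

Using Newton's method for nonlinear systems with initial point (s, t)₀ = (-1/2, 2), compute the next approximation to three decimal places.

(-1.112, 1.075)

At (-1/2, 2): F = (19.500, -8.000).
Jacobian J = [[-2·s·t, -s^2 + 10·t], [-t^2, -2·s·t - 4·t]].
At the point, J = [[2.000, 19.750], [-4.000, -6.000]] (det J = 67.000).
Solving J·Δ = −F gives Δ = (-0.612, -0.925).
Then the next iterate is (s, t)₁ = (-1.112, 1.075).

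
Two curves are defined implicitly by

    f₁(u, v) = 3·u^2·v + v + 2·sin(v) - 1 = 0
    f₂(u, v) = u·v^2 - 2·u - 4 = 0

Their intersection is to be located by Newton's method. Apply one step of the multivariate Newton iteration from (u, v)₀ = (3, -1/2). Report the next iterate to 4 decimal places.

At (3, -1/2): F = (-15.958851, -9.2500).
Jacobian J = [[6·u·v, 3·u^2 + 2·cos(v) + 1], [v^2 - 2, 2·u·v]].
At the point, J = [[-9.0000, 29.755165], [-1.7500, -3.0000]] (det J = 79.071539).
Solving J·Δ = −F gives Δ = (-4.0863, -0.6996).
Then the next iterate is (u, v)₁ = (-1.0863, -1.1996).

(-1.0863, -1.1996)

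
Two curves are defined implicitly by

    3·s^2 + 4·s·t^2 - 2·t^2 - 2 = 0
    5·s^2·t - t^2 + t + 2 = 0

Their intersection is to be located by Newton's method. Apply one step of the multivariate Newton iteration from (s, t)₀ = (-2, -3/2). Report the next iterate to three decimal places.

At (-2, -3/2): F = (-12.500, -31.750).
Jacobian J = [[6·s + 4·t^2, 8·s·t - 4·t], [10·s·t, 5·s^2 - 2·t + 1]].
At the point, J = [[-3.000, 30.000], [30.000, 24.000]] (det J = -972.000).
Solving J·Δ = −F gives Δ = (0.671, 0.484).
Then the next iterate is (s, t)₁ = (-1.329, -1.016).

(-1.329, -1.016)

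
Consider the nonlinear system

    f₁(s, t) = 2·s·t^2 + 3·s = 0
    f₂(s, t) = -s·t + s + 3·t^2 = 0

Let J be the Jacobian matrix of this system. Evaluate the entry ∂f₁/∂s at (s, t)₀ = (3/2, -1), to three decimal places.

5.000

∂f₁/∂s = 2·t^2 + 3.
At (3/2, -1) this is 5.000.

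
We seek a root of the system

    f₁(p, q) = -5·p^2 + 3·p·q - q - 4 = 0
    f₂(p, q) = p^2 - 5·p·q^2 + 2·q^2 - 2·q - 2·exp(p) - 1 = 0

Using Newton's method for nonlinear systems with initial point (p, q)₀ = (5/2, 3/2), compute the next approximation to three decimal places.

(1.200, 1.323)

At (5/2, 3/2): F = (-25.500, -45.73999).
Jacobian J = [[-10·p + 3·q, 3·p - 1], [2·p - 5·q^2 - 2·exp(p), -10·p·q + 4·q - 2]].
At the point, J = [[-20.500, 6.500], [-30.61499, -33.500]] (det J = 885.74742).
Solving J·Δ = −F gives Δ = (-1.300, -0.177).
Then the next iterate is (p, q)₁ = (1.200, 1.323).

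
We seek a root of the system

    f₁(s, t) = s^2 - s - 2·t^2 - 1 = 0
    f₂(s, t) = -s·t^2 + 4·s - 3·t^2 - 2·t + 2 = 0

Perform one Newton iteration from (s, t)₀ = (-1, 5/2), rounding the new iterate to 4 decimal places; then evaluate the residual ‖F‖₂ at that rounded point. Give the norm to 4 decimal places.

15.9139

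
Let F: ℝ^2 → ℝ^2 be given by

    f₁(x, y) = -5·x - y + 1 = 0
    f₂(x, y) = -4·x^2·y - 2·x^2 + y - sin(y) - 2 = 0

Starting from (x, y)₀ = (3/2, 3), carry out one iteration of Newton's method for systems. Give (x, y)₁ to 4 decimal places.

At (3/2, 3): F = (-9.5000, -30.641120).
Jacobian J = [[-5, -1], [-8·x·y - 4·x, -4·x^2 - cos(y) + 1]].
At the point, J = [[-5.0000, -1.0000], [-42.0000, -7.010008]] (det J = -6.949962).
Solving J·Δ = −F gives Δ = (5.1733, -35.3663).
Then the next iterate is (x, y)₁ = (6.6733, -32.3663).

(6.6733, -32.3663)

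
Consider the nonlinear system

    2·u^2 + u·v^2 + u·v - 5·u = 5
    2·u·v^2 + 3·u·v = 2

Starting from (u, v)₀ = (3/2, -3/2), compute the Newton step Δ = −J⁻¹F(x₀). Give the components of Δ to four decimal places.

(3.1667, -0.4444)

At (3/2, -3/2): F = (-6.8750, -2.0000).
Jacobian J = [[4·u + v^2 + v - 5, 2·u·v + u], [2·v^2 + 3·v, 4·u·v + 3·u]].
At the point, J = [[1.7500, -3.0000], [0.0000, -4.5000]] (det J = -7.8750).
Solving J·Δ = −F gives Δ = (3.1667, -0.4444).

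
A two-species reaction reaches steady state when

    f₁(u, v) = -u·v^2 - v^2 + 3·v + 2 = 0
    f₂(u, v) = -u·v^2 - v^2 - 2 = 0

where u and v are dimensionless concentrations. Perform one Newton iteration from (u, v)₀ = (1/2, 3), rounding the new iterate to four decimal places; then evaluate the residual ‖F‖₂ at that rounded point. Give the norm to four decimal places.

13.1638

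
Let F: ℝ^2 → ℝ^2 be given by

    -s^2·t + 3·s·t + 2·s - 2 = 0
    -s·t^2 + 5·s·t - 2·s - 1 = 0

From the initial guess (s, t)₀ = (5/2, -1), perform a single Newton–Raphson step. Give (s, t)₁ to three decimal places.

(1.789, -0.125)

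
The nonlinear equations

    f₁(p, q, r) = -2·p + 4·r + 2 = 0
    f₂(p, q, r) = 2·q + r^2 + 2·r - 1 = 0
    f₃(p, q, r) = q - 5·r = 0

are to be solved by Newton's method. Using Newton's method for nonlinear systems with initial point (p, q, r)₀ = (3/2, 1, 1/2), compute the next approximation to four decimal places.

(1.1923, 0.4808, 0.0962)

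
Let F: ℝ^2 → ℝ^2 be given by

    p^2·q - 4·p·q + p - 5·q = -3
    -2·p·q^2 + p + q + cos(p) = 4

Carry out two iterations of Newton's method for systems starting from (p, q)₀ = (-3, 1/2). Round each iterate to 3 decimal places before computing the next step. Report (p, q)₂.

At (-3, 1/2): F = (8.000, -5.98999).
Jacobian J = [[2·p·q - 4·q + 1, p^2 - 4·p - 5], [-2·q^2 - sin(p) + 1, -4·p·q + 1]].
At the point, J = [[-4.000, 16.000], [0.64112, 7.000]] (det J = -38.25792).
Solving J·Δ = −F gives Δ = (3.969, 0.492).
Then the next iterate is (p, q)₁ = (0.969, 0.992).
Round to (0.969, 0.992) and repeat: F = (-3.90454, -3.37999), J = [[-1.04550, -7.93704], [-1.79245, -2.84499]].
Δ = (-1.397, -0.308), so (p, q)₂ = (-0.428, 0.684).

(-0.428, 0.684)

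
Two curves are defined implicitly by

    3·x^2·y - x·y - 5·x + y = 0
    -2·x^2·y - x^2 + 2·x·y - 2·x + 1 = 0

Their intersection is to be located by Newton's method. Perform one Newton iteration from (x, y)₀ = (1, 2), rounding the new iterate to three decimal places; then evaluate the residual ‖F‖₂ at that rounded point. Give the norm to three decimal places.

0.401

At (1, 2): F = (1.000, -2.000).
Jacobian J = [[6·x·y - y - 5, 3·x^2 - x + 1], [-4·x·y - 2·x + 2·y - 2, -2·x^2 + 2·x]].
At the point, J = [[5.000, 3.000], [-8.000, 0.000]] (det J = 24.000).
Solving J·Δ = −F gives Δ = (-0.250, 0.083).
Then the next iterate is (x, y)₁ = (0.750, 2.083).
Re-evaluating at (0.750, 2.083): F = (0.28581, -0.28137), so ‖F‖₂ = 0.401.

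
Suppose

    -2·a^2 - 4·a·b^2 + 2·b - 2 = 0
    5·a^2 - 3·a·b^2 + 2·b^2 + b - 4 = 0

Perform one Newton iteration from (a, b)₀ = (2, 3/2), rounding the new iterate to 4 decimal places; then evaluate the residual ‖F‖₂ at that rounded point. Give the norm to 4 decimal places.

7.1026

At (2, 3/2): F = (-25.0000, 8.5000).
Jacobian J = [[-4·a - 4·b^2, -8·a·b + 2], [10·a - 3·b^2, -6·a·b + 4·b + 1]].
At the point, J = [[-17.0000, -22.0000], [13.2500, -11.0000]] (det J = 478.5000).
Solving J·Δ = −F gives Δ = (-0.9655, -0.3903).
Then the next iterate is (a, b)₁ = (1.0345, 1.1097).
Re-evaluating at (1.0345, 1.1097): F = (-7.016655, 1.101764), so ‖F‖₂ = 7.1026.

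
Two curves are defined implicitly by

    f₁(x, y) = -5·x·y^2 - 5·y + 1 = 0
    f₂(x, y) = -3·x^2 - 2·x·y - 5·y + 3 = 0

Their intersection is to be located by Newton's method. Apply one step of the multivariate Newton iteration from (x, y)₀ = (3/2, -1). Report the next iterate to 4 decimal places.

At (3/2, -1): F = (-1.5000, 4.2500).
Jacobian J = [[-5·y^2, -10·x·y - 5], [-6·x - 2·y, -2·x - 5]].
At the point, J = [[-5.0000, 10.0000], [-7.0000, -8.0000]] (det J = 110.0000).
Solving J·Δ = −F gives Δ = (0.2773, 0.2886).
Then the next iterate is (x, y)₁ = (1.7773, -0.7114).

(1.7773, -0.7114)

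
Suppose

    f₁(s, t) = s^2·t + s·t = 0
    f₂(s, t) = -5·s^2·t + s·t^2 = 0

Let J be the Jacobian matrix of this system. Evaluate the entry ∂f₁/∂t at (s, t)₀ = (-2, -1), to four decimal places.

2.0000

∂f₁/∂t = s^2 + s.
At (-2, -1) this is 2.0000.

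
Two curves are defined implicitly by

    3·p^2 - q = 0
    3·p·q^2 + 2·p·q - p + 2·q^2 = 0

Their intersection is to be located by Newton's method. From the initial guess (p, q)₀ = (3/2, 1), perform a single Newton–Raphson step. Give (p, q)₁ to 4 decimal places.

(0.8243, 0.6689)

At (3/2, 1): F = (5.7500, 8.0000).
Jacobian J = [[6·p, -1], [3·q^2 + 2·q - 1, 6·p·q + 2·p + 4·q]].
At the point, J = [[9.0000, -1.0000], [4.0000, 16.0000]] (det J = 148.0000).
Solving J·Δ = −F gives Δ = (-0.6757, -0.3311).
Then the next iterate is (p, q)₁ = (0.8243, 0.6689).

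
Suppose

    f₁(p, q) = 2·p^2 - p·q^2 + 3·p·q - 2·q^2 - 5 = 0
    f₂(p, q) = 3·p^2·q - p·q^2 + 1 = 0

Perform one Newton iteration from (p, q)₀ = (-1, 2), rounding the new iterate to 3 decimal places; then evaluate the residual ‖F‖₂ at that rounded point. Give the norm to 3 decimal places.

At (-1, 2): F = (-13.000, 11.000).
Jacobian J = [[4·p - q^2 + 3·q, -2·p·q + 3·p - 4·q], [6·p·q - q^2, 3·p^2 - 2·p·q]].
At the point, J = [[-2.000, -7.000], [-16.000, 7.000]] (det J = -126.000).
Solving J·Δ = −F gives Δ = (-0.111, -1.825).
Then the next iterate is (p, q)₁ = (-1.111, 0.175).
Re-evaluating at (-1.111, 0.175): F = (-3.14186, 1.68204), so ‖F‖₂ = 3.564.

3.564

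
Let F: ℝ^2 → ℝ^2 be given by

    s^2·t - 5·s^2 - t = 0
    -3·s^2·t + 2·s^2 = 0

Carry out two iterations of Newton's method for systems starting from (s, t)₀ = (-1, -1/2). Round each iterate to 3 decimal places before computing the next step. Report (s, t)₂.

(-0.318, -0.216)

At (-1, -1/2): F = (-5.000, 3.500).
Jacobian J = [[2·s·t - 10·s, s^2 - 1], [-6·s·t + 4·s, -3·s^2]].
At the point, J = [[11.000, 0.000], [-7.000, -3.000]] (det J = -33.000).
Solving J·Δ = −F gives Δ = (0.455, 0.106).
Then the next iterate is (s, t)₁ = (-0.545, -0.394).
Round to (-0.545, -0.394) and repeat: F = (-1.20815, 0.94513), J = [[5.87946, -0.70297], [-3.46838, -0.89108]].
Δ = (0.227, 0.178), so (s, t)₂ = (-0.318, -0.216).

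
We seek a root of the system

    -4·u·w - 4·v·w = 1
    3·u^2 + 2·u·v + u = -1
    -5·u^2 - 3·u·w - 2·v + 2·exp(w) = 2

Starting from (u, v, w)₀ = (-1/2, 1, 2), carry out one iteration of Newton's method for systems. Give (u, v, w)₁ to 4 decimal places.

(-1.1798, 1.2500, 1.2193)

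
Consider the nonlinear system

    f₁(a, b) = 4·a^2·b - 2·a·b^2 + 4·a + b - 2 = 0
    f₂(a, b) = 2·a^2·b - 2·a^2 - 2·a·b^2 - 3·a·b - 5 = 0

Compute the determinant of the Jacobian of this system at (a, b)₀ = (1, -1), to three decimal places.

45.000

J = [[8·a·b - 2·b^2 + 4, 4·a^2 - 4·a·b + 1], [4·a·b - 4·a - 2·b^2 - 3·b, 2·a^2 - 4·a·b - 3·a]].
At the point, J = [[-6.000, 9.000], [-7.000, 3.000]].
det J = 45.000.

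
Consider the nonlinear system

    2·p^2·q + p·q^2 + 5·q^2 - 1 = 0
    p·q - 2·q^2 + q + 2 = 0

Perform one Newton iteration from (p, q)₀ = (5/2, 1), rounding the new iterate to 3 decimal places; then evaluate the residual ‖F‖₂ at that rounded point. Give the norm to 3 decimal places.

11.743

At (5/2, 1): F = (19.000, 3.500).
Jacobian J = [[4·p·q + q^2, 2·p^2 + 2·p·q + 10·q], [q, p - 4·q + 1]].
At the point, J = [[11.000, 27.500], [1.000, -0.500]] (det J = -33.000).
Solving J·Δ = −F gives Δ = (-3.205, 0.591).
Then the next iterate is (p, q)₁ = (-0.705, 1.591).
Re-evaluating at (-0.705, 1.591): F = (11.45339, -2.59322), so ‖F‖₂ = 11.743.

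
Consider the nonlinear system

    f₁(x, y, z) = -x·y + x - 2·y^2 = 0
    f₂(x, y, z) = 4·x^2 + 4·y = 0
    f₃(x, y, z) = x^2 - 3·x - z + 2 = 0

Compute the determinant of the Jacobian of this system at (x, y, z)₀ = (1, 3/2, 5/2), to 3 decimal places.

J = [[-y + 1, -x - 4·y, 0], [8·x, 4, 0], [2·x - 3, 0, -1]].
At the point, J = [[-0.500, -7.000, 0.000], [8.000, 4.000, 0.000], [-1.000, 0.000, -1.000]].
det J = -54.000.

-54.000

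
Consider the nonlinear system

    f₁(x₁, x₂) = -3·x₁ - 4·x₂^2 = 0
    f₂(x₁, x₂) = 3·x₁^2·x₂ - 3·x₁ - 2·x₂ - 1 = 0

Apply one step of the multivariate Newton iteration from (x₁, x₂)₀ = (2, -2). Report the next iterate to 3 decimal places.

(1.473, -0.724)

At (2, -2): F = (-22.000, -27.000).
Jacobian J = [[-3, -8·x₂], [6·x₁·x₂ - 3, 3·x₁^2 - 2]].
At the point, J = [[-3.000, 16.000], [-27.000, 10.000]] (det J = 402.000).
Solving J·Δ = −F gives Δ = (-0.527, 1.276).
Then the next iterate is (x₁, x₂)₁ = (1.473, -0.724).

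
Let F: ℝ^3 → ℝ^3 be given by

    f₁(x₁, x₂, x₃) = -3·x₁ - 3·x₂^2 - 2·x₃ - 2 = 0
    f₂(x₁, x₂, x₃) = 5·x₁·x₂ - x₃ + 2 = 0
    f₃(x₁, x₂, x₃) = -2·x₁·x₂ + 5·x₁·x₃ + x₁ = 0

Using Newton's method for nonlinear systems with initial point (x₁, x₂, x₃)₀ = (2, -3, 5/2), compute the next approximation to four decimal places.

(1.3634, -1.0946, 0.6036)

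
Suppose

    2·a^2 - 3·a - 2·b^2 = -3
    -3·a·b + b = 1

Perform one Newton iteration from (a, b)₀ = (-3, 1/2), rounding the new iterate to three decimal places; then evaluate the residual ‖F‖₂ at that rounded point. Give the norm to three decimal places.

7.849

At (-3, 1/2): F = (29.500, 4.000).
Jacobian J = [[4·a - 3, -4·b], [-3·b, -3·a + 1]].
At the point, J = [[-15.000, -2.000], [-1.500, 10.000]] (det J = -153.000).
Solving J·Δ = −F gives Δ = (1.980, -0.103).
Then the next iterate is (a, b)₁ = (-1.020, 0.397).
Re-evaluating at (-1.020, 0.397): F = (7.82558, 0.61182), so ‖F‖₂ = 7.849.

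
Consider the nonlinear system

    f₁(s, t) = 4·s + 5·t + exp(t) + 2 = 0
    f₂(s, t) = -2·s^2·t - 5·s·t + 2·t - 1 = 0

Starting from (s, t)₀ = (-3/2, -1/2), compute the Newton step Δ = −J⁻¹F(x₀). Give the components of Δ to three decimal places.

At (-3/2, -1/2): F = (-5.89347, -3.500).
Jacobian J = [[4, exp(t) + 5], [-4·s·t - 5·t, -2·s^2 - 5·s + 2]].
At the point, J = [[4.000, 5.60653], [-0.500, 5.000]] (det J = 22.80327).
Solving J·Δ = −F gives Δ = (0.432, 0.743).

(0.432, 0.743)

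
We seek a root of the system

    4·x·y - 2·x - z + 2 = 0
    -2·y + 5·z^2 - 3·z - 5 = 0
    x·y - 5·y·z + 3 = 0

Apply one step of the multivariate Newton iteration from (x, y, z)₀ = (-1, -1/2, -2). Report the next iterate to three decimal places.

(0.762, -0.501, -1.043)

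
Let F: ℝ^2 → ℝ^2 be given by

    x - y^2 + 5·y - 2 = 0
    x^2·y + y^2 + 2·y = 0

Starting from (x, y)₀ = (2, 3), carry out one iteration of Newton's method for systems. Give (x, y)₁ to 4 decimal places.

(-2.1250, 4.8750)

At (2, 3): F = (6.0000, 27.0000).
Jacobian J = [[1, -2·y + 5], [2·x·y, x^2 + 2·y + 2]].
At the point, J = [[1.0000, -1.0000], [12.0000, 12.0000]] (det J = 24.0000).
Solving J·Δ = −F gives Δ = (-4.1250, 1.8750).
Then the next iterate is (x, y)₁ = (-2.1250, 4.8750).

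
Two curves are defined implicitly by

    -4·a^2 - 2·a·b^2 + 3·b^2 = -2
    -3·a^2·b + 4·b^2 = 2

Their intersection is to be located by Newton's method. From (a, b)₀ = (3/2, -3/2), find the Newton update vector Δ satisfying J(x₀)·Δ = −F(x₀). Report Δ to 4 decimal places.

At (3/2, -3/2): F = (-7.0000, 17.1250).
Jacobian J = [[-8·a - 2·b^2, -4·a·b + 6·b], [-6·a·b, -3·a^2 + 8·b]].
At the point, J = [[-16.5000, 0.0000], [13.5000, -18.7500]] (det J = 309.3750).
Solving J·Δ = −F gives Δ = (-0.4242, 0.6079).

(-0.4242, 0.6079)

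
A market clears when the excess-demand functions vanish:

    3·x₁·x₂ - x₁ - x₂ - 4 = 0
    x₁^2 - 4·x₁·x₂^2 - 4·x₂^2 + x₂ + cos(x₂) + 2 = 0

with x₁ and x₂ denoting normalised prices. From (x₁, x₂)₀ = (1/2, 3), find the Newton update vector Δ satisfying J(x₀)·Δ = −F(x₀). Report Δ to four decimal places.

At (1/2, 3): F = (-3.0000, -49.739992).
Jacobian J = [[3·x₂ - 1, 3·x₁ - 1], [2·x₁ - 4·x₂^2, -8·x₁·x₂ - 8·x₂ - sin(x₂) + 1]].
At the point, J = [[8.0000, 0.5000], [-35.0000, -35.141120]] (det J = -263.628960).
Solving J·Δ = −F gives Δ = (0.4942, -1.9077).

(0.4942, -1.9077)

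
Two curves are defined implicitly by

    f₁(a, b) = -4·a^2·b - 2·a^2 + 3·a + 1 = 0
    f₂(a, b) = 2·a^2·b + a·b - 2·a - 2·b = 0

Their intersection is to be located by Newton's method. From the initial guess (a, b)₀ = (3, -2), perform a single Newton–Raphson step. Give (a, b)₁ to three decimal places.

(1.622, -1.715)

At (3, -2): F = (64.000, -44.000).
Jacobian J = [[-8·a·b - 4·a + 3, -4·a^2], [4·a·b + b - 2, 2·a^2 + a - 2]].
At the point, J = [[39.000, -36.000], [-28.000, 19.000]] (det J = -267.000).
Solving J·Δ = −F gives Δ = (-1.378, 0.285).
Then the next iterate is (a, b)₁ = (1.622, -1.715).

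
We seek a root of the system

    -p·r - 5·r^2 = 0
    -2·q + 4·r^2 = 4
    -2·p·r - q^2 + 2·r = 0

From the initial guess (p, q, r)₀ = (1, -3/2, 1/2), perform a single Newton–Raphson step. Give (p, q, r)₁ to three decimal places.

(-1.667, -1.639, 0.431)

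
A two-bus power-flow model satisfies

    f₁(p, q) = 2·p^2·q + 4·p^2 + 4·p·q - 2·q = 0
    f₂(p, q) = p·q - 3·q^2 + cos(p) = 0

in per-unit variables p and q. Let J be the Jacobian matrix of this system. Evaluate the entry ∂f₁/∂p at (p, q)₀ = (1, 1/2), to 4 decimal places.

∂f₁/∂p = 4·p·q + 8·p + 4·q.
At (1, 1/2) this is 12.0000.

12.0000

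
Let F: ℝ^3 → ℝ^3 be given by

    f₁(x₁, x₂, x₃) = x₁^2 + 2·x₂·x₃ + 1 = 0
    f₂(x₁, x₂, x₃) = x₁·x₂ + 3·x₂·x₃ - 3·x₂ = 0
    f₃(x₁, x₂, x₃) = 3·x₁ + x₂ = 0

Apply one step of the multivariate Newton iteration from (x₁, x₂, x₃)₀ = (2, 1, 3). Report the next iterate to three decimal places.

At (2, 1, 3): F = (11.000, 8.000, 7.000).
Jacobian J = [[2·x₁, 2·x₃, 2·x₂], [x₂, x₁ + 3·x₃ - 3, 3·x₂], [3, 1, 0]].
At the point, J = [[4.000, 6.000, 2.000], [1.000, 8.000, 3.000], [3.000, 1.000, 0.000]] (det J = -4.000).
Solving J·Δ = −F gives Δ = (-0.750, -4.750, 10.250).
Then the next iterate is (x₁, x₂, x₃)₁ = (1.250, -3.750, 13.250).

(1.250, -3.750, 13.250)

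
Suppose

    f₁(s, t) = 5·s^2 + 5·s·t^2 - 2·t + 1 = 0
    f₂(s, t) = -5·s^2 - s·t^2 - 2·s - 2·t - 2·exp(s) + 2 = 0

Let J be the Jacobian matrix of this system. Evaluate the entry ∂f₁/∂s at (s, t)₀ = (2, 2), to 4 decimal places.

40.0000

∂f₁/∂s = 10·s + 5·t^2.
At (2, 2) this is 40.0000.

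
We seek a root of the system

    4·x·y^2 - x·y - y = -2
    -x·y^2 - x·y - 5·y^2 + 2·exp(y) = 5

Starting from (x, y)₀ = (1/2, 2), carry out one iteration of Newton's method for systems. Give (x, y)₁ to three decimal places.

At (1/2, 2): F = (7.000, -13.22189).
Jacobian J = [[4·y^2 - y, 8·x·y - x - 1], [-y^2 - y, -2·x·y - x - 10·y + 2·exp(y)]].
At the point, J = [[14.000, 6.500], [-6.000, -7.72189]] (det J = -69.10643).
Solving J·Δ = −F gives Δ = (0.461, -2.071).
Then the next iterate is (x, y)₁ = (0.961, -0.071).

(0.961, -0.071)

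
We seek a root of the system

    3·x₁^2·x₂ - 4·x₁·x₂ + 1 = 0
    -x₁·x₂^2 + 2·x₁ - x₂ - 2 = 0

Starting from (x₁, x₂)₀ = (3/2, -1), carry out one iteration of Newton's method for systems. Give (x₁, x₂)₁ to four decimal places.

At (3/2, -1): F = (0.2500, 0.5000).
Jacobian J = [[6·x₁·x₂ - 4·x₂, 3·x₁^2 - 4·x₁], [-x₂^2 + 2, -2·x₁·x₂ - 1]].
At the point, J = [[-5.0000, 0.7500], [1.0000, 2.0000]] (det J = -10.7500).
Solving J·Δ = −F gives Δ = (0.0116, -0.2558).
Then the next iterate is (x₁, x₂)₁ = (1.5116, -1.2558).

(1.5116, -1.2558)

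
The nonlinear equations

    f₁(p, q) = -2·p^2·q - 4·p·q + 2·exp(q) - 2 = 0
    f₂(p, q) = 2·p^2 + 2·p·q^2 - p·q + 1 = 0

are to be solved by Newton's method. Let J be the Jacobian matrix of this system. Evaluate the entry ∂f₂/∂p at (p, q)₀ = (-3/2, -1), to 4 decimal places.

-3.0000

∂f₂/∂p = 4·p + 2·q^2 - q.
At (-3/2, -1) this is -3.0000.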